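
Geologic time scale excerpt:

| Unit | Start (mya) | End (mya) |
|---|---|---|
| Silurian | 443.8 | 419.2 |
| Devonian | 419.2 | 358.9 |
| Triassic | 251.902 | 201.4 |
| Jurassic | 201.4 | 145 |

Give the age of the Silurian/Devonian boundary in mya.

419.2 mya

The Silurian ends and the Devonian begins at 419.2 mya.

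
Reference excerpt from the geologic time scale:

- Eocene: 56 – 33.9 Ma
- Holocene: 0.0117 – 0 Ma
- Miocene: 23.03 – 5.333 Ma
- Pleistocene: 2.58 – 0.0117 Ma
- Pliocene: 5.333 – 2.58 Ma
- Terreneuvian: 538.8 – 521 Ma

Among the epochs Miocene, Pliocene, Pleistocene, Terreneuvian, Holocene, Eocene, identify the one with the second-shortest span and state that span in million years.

Pleistocene, 2.5683 million years

Start − end for each: Miocene 23.03 − 5.333 = 17.697; Pliocene 5.333 − 2.58 = 2.753; Pleistocene 2.58 − 0.0117 = 2.5683; Terreneuvian 538.8 − 521 = 17.8; Holocene 0.0117 − 0 = 0.0117; Eocene 56 − 33.9 = 22.1.
Ranking these from shortest: Holocene < Pleistocene < Pliocene < Miocene < Terreneuvian < Eocene.
Position 2 in that ranking is Pleistocene, which lasted 2.5683 Myr.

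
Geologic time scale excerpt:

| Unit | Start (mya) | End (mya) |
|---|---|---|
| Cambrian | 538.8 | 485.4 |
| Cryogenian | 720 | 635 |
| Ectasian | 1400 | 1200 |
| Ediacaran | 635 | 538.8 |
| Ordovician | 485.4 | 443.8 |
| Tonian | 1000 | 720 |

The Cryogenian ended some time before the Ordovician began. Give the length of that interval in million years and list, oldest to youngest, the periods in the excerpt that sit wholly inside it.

149.6 million years; Ediacaran, Cambrian

The Cryogenian closes at 635 Ma and the Ordovician opens at 485.4 Ma, so the interval is 635 − 485.4 = 149.6 Myr.
A period fits inside if it starts at or after 635 Ma and ends at or before 485.4 Ma; oldest first that gives Ediacaran, Cambrian.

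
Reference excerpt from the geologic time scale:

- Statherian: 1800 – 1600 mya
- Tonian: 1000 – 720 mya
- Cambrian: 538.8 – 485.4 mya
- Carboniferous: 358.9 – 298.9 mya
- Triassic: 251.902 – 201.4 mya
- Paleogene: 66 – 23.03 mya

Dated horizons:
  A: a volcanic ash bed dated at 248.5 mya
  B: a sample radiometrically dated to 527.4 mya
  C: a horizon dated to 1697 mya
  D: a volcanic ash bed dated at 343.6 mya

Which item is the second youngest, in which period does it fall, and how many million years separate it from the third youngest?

Sorted youngest-first by Ma: A (248.5), D (343.6), B (527.4), C (1697).
The second youngest is D at 343.6 Ma, which lies in 358.9–298.9 Ma: the Carboniferous.
The third youngest is B at 527.4 Ma; separation = |343.6 − 527.4| = 183.8 Myr.

D, in the Carboniferous; 183.8 million years to B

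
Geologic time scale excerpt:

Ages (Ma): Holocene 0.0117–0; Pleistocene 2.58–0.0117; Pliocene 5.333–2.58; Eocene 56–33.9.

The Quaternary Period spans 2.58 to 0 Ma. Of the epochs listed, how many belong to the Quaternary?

Epochs inside 2.58–0 Ma: Pleistocene, Holocene — 2 in total.

2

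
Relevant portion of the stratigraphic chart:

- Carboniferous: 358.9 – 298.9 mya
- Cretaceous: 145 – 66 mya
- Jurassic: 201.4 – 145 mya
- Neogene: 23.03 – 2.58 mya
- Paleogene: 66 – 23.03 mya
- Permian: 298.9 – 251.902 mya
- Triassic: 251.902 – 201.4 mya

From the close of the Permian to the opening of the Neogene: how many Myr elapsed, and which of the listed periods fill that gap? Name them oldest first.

228.872 million years; Triassic, Jurassic, Cretaceous, Paleogene

The Permian closes at 251.902 Ma and the Neogene opens at 23.03 Ma, so the interval is 251.902 − 23.03 = 228.872 Myr.
A period fits inside if it starts at or after 251.902 Ma and ends at or before 23.03 Ma; oldest first that gives Triassic, Jurassic, Cretaceous, Paleogene.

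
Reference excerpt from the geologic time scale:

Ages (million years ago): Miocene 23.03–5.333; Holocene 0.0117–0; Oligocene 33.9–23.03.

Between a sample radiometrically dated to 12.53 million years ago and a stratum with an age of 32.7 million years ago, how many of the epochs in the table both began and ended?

The older date is 32.7 Ma and the younger is 12.53 Ma.
No epoch both begins after 32.7 Ma and ends before 12.53 Ma, so the count is 0.

0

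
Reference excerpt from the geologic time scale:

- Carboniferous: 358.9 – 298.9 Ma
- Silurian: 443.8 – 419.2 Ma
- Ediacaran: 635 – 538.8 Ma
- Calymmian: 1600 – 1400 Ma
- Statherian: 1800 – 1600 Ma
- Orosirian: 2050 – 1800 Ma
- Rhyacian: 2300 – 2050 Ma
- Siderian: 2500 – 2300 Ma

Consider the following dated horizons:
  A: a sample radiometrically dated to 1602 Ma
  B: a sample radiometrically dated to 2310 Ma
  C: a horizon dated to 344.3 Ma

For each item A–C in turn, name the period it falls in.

A — Statherian; B — Siderian; C — Carboniferous

Match each age against the start–end ranges in the excerpt: A = 1602 Ma → Statherian (1800–1600); B = 2310 Ma → Siderian (2500–2300); C = 344.3 Ma → Carboniferous (358.9–298.9).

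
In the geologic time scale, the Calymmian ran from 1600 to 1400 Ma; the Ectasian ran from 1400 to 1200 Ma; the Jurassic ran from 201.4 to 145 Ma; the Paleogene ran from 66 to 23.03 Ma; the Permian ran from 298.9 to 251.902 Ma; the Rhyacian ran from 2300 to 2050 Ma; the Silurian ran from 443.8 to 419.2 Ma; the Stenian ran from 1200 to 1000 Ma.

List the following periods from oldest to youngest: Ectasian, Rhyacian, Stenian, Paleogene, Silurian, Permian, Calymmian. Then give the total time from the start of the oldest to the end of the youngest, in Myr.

From the excerpt: Ectasian 1400–1200; Rhyacian 2300–2050; Stenian 1200–1000; Paleogene 66–23.03; Silurian 443.8–419.2; Permian 298.9–251.902; Calymmian 1600–1400 (Ma).
Larger Ma is earlier, so the oldest is Rhyacian and the youngest is Paleogene; oldest to youngest: Rhyacian, Calymmian, Ectasian, Stenian, Silurian, Permian, Paleogene.
Oldest start 2300 minus youngest end 23.03 gives 2276.97 Myr overall.

Rhyacian, Calymmian, Ectasian, Stenian, Silurian, Permian, Paleogene; total span 2276.97 Myr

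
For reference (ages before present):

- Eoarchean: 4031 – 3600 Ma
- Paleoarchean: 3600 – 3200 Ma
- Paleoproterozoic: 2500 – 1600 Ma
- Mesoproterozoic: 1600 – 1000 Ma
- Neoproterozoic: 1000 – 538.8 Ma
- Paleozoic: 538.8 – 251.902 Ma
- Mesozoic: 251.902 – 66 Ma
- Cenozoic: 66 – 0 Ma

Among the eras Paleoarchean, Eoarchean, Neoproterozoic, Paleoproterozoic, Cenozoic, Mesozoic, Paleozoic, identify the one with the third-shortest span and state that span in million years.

Durations: Paleoarchean 400; Eoarchean 431; Neoproterozoic 461.2; Paleoproterozoic 900; Cenozoic 66; Mesozoic 185.902; Paleozoic 286.898 Myr.
Sorted shortest-first: Cenozoic (66), Mesozoic (185.902), Paleozoic (286.898), Paleoarchean (400), Eoarchean (431), Neoproterozoic (461.2), Paleoproterozoic (900).
The third shortest is Paleozoic at 286.898 Myr.

Paleozoic, 286.898 million years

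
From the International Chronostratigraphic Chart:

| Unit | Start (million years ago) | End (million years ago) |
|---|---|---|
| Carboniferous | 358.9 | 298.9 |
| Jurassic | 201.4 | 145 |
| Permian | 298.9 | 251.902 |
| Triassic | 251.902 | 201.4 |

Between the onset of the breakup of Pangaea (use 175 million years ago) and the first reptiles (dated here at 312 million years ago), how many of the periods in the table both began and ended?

2

The older date is 312 Ma and the younger is 175 Ma.
Periods with start < 312 and end > 175 Ma: Permian (298.9–251.902), Triassic (251.902–201.4).
That is 2 complete periods.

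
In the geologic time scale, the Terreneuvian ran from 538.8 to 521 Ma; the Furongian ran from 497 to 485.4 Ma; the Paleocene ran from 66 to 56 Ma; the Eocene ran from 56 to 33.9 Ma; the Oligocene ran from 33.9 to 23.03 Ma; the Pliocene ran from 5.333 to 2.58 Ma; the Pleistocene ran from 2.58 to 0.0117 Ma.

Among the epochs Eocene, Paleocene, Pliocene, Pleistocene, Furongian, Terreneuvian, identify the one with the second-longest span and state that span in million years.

Terreneuvian, 17.8 million years

Durations: Eocene 22.1; Paleocene 10; Pliocene 2.753; Pleistocene 2.5683; Furongian 11.6; Terreneuvian 17.8 Myr.
Sorted longest-first: Eocene (22.1), Terreneuvian (17.8), Furongian (11.6), Paleocene (10), Pliocene (2.753), Pleistocene (2.5683).
The second longest is Terreneuvian at 17.8 Myr.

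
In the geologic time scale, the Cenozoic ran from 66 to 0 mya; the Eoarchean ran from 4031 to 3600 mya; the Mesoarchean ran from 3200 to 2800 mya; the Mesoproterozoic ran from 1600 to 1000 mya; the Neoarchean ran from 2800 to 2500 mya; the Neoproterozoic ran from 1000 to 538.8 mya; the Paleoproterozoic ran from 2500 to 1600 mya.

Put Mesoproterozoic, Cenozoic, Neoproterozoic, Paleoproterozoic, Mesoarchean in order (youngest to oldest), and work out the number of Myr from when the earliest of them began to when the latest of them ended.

Cenozoic, Neoproterozoic, Mesoproterozoic, Paleoproterozoic, Mesoarchean; total span 3200 Myr

From the excerpt: Mesoproterozoic 1600–1000; Cenozoic 66–0; Neoproterozoic 1000–538.8; Paleoproterozoic 2500–1600; Mesoarchean 3200–2800 (Ma).
Larger Ma is earlier, so the oldest is Mesoarchean and the youngest is Cenozoic; youngest to oldest: Cenozoic, Neoproterozoic, Mesoproterozoic, Paleoproterozoic, Mesoarchean.
Oldest start 3200 minus youngest end 0 gives 3200 Myr overall.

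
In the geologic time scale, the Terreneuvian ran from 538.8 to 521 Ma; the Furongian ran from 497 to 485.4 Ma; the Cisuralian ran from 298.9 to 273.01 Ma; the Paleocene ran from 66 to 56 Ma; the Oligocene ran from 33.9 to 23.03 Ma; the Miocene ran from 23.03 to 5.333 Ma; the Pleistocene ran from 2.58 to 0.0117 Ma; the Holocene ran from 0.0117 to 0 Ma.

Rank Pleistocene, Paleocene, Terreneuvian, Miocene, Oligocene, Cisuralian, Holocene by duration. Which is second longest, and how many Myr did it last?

Durations: Pleistocene 2.5683; Paleocene 10; Terreneuvian 17.8; Miocene 17.697; Oligocene 10.87; Cisuralian 25.89; Holocene 0.0117 Myr.
Sorted longest-first: Cisuralian (25.89), Terreneuvian (17.8), Miocene (17.697), Oligocene (10.87), Paleocene (10), Pleistocene (2.5683), Holocene (0.0117).
The second longest is Terreneuvian at 17.8 Myr.

Terreneuvian, 17.8 million years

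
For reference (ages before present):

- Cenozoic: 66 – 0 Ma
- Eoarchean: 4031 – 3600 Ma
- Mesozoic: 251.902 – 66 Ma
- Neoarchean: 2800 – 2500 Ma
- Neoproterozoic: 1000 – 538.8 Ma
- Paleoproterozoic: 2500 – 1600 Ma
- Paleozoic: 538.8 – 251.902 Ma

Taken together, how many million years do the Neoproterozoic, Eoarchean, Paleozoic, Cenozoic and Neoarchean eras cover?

Duration is start − end for each: (1000 − 538.8) + (4031 − 3600) + (538.8 − 251.902) + (66 − 0) + (2800 − 2500).
That is 461.2 + 431 + 286.898 + 66 + 300, which totals 1545.098 million years.

1545.098 million years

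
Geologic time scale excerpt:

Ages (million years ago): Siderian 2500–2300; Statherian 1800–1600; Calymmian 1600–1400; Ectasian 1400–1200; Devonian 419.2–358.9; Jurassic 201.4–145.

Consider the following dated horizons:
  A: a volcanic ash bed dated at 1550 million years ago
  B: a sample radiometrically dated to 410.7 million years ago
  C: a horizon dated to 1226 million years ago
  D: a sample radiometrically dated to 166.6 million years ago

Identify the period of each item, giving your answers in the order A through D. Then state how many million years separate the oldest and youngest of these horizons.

A — Calymmian; B — Devonian; C — Ectasian; D — Jurassic; span 1383.4 million years

A: 1550 Ma lies in 1600–1400 Ma, so Calymmian.
B: 410.7 Ma lies in 419.2–358.9 Ma, so Devonian.
C: 1226 Ma lies in 1400–1200 Ma, so Ectasian.
D: 166.6 Ma lies in 201.4–145 Ma, so Jurassic.
Oldest = 1550 Ma, youngest = 166.6 Ma → span 1383.4 Myr.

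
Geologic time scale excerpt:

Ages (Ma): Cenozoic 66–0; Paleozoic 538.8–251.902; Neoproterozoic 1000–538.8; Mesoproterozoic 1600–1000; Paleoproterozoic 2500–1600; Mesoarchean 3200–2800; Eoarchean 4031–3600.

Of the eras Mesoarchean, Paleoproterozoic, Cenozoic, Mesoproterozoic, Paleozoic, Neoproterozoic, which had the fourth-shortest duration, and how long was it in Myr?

Neoproterozoic, 461.2 million years

Start − end for each: Mesoarchean 3200 − 2800 = 400; Paleoproterozoic 2500 − 1600 = 900; Cenozoic 66 − 0 = 66; Mesoproterozoic 1600 − 1000 = 600; Paleozoic 538.8 − 251.902 = 286.898; Neoproterozoic 1000 − 538.8 = 461.2.
Ranking these from shortest: Cenozoic < Paleozoic < Mesoarchean < Neoproterozoic < Mesoproterozoic < Paleoproterozoic.
Position 4 in that ranking is Neoproterozoic, which lasted 461.2 Myr.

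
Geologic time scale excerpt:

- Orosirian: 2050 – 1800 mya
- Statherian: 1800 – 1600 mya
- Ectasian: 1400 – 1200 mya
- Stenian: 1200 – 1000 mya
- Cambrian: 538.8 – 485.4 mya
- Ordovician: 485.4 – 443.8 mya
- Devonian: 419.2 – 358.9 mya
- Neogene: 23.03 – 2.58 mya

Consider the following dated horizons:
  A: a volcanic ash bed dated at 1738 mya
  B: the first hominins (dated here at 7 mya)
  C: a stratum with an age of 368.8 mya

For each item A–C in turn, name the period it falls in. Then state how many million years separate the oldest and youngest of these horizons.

A — Statherian; B — Neogene; C — Devonian; span 1731 million years

Match each age against the start–end ranges in the excerpt: A = 1738 Ma → Statherian (1800–1600); B = 7 Ma → Neogene (23.03–2.58); C = 368.8 Ma → Devonian (419.2–358.9).
The largest age is 1738 Ma and the smallest is 7 Ma; their difference is 1731 Myr.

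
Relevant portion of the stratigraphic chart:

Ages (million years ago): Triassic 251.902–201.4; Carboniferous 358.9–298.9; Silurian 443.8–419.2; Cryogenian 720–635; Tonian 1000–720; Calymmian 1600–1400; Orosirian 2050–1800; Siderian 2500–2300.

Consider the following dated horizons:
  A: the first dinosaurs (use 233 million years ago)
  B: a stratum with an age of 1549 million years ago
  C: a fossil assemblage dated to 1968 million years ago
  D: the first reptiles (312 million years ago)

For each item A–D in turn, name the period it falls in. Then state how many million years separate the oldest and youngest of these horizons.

A — Triassic; B — Calymmian; C — Orosirian; D — Carboniferous; span 1735 million years

A: 233 Ma lies in 251.902–201.4 Ma, so Triassic.
B: 1549 Ma lies in 1600–1400 Ma, so Calymmian.
C: 1968 Ma lies in 2050–1800 Ma, so Orosirian.
D: 312 Ma lies in 358.9–298.9 Ma, so Carboniferous.
Oldest = 1968 Ma, youngest = 233 Ma → span 1735 Myr.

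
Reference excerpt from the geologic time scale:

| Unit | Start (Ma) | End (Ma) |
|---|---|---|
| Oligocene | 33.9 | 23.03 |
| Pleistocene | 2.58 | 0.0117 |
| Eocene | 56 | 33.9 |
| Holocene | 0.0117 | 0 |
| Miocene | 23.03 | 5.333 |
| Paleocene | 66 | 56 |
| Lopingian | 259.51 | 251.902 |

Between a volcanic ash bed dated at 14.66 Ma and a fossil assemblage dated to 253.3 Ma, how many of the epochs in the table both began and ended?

3

The older date is 253.3 Ma and the younger is 14.66 Ma.
Epochs with start < 253.3 and end > 14.66 Ma: Paleocene (66–56), Eocene (56–33.9), Oligocene (33.9–23.03).
That is 3 complete epochs.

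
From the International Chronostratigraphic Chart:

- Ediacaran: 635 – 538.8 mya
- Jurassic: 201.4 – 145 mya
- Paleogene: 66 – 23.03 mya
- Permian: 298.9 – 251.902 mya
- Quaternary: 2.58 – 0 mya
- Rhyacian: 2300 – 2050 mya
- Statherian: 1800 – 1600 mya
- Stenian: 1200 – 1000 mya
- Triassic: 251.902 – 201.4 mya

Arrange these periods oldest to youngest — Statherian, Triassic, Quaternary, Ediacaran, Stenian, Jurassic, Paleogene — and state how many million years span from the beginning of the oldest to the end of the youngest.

From the excerpt: Statherian 1800–1600; Triassic 251.902–201.4; Quaternary 2.58–0; Ediacaran 635–538.8; Stenian 1200–1000; Jurassic 201.4–145; Paleogene 66–23.03 (Ma).
Larger Ma is earlier, so the oldest is Statherian and the youngest is Quaternary; oldest to youngest: Statherian, Stenian, Ediacaran, Triassic, Jurassic, Paleogene, Quaternary.
Oldest start 1800 minus youngest end 0 gives 1800 Myr overall.

Statherian, Stenian, Ediacaran, Triassic, Jurassic, Paleogene, Quaternary; total span 1800 Myr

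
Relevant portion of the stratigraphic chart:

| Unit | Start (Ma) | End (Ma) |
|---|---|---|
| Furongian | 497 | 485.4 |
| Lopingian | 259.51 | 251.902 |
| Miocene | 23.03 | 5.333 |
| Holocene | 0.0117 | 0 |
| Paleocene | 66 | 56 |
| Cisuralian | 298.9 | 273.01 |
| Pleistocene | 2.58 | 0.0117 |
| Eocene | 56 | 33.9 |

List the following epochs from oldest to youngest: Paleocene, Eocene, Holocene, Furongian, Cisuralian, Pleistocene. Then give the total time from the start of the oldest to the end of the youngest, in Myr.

Start ages (Ma): Furongian 497, Cisuralian 298.9, Paleocene 66, Eocene 56, Pleistocene 2.58, Holocene 0.0117.
Ordered oldest to youngest: Furongian, Cisuralian, Paleocene, Eocene, Pleistocene, Holocene.
Span = 497 − 0 = 497 Myr.

Furongian → Cisuralian → Paleocene → Eocene → Pleistocene → Holocene; total span 497 Myr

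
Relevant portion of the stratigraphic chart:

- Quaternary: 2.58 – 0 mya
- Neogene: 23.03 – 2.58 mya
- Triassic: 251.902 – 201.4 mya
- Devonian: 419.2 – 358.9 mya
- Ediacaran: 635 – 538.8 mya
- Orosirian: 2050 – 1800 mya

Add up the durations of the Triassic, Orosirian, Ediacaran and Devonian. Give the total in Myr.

457.002 million years

Each duration: Triassic = 50.502; Orosirian = 250; Ediacaran = 96.2; Devonian = 60.3.
Sum: 50.502 + 250 + 96.2 + 60.3 = 457.002 Myr.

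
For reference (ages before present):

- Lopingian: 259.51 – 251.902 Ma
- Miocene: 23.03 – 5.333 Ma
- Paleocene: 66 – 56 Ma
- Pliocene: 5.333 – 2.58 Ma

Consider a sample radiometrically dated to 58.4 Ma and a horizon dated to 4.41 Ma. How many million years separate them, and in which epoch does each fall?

Elapsed time: 58.4 − 4.41 = 53.99 Myr.
58.4 Ma lies within 66–56 Ma: Paleocene.
4.41 Ma lies within 5.333–2.58 Ma: Pliocene.

53.99 million years apart; the first in the Paleocene, the second in the Pliocene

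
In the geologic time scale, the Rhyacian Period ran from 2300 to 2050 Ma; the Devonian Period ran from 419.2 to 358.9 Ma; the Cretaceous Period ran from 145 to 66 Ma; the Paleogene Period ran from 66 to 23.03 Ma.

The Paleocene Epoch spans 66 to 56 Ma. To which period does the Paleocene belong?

Paleogene

The Paleocene (66–56 Ma) lies entirely within 66–23.03 Ma, the Paleogene Period.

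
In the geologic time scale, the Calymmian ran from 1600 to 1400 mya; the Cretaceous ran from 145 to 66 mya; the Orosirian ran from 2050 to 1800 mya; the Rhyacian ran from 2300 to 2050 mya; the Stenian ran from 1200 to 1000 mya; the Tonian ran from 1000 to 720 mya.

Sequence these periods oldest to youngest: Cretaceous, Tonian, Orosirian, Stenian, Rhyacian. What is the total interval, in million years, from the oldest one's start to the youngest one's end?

Rhyacian → Orosirian → Stenian → Tonian → Cretaceous; total span 2234 Myr

From the excerpt: Cretaceous 145–66; Tonian 1000–720; Orosirian 2050–1800; Stenian 1200–1000; Rhyacian 2300–2050 (Ma).
Larger Ma is earlier, so the oldest is Rhyacian and the youngest is Cretaceous; oldest to youngest: Rhyacian, Orosirian, Stenian, Tonian, Cretaceous.
Oldest start 2300 minus youngest end 66 gives 2234 Myr overall.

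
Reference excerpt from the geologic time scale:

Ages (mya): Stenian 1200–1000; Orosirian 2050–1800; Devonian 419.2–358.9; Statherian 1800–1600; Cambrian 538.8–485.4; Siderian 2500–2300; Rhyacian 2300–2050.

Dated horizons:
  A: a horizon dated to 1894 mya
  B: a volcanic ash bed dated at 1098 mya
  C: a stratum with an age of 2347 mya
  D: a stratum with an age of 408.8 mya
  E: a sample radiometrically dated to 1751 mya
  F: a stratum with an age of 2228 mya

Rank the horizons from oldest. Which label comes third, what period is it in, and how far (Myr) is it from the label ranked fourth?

Sorted oldest-first by Ma: C (2347), F (2228), A (1894), E (1751), B (1098), D (408.8).
The third oldest is A at 1894 Ma, which lies in 2050–1800 Ma: the Orosirian.
The fourth oldest is E at 1751 Ma; separation = |1894 − 1751| = 143 Myr.

A, in the Orosirian; 143 million years to E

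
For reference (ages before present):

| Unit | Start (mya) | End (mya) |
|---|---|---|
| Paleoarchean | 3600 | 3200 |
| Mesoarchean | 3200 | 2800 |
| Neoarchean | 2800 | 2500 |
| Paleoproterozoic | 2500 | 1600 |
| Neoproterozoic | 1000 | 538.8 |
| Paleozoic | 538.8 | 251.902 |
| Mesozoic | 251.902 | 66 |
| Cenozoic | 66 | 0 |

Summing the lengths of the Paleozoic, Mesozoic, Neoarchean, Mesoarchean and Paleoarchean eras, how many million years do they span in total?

1572.8 million years

Each duration: Paleozoic = 286.898; Mesozoic = 185.902; Neoarchean = 300; Mesoarchean = 400; Paleoarchean = 400.
Sum: 286.898 + 185.902 + 300 + 400 + 400 = 1572.8 Myr.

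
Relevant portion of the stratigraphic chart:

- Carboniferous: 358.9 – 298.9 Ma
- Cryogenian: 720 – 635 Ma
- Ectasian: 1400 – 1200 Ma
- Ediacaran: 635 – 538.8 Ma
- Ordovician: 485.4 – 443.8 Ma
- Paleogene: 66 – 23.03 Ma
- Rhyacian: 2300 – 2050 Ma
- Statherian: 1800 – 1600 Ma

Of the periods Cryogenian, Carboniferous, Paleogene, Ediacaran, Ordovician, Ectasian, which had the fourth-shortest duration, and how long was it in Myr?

Cryogenian, 85 million years

Start − end for each: Cryogenian 720 − 635 = 85; Carboniferous 358.9 − 298.9 = 60; Paleogene 66 − 23.03 = 42.97; Ediacaran 635 − 538.8 = 96.2; Ordovician 485.4 − 443.8 = 41.6; Ectasian 1400 − 1200 = 200.
Ranking these from shortest: Ordovician < Paleogene < Carboniferous < Cryogenian < Ediacaran < Ectasian.
Position 4 in that ranking is Cryogenian, which lasted 85 Myr.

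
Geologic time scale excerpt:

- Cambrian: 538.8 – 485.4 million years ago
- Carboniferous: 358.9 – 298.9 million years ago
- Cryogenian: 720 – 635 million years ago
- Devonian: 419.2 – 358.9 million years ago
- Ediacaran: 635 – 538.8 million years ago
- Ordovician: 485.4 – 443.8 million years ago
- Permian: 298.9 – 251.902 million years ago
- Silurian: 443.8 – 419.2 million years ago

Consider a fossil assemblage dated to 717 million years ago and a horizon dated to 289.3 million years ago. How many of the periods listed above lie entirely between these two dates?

6

The older date is 717 Ma and the younger is 289.3 Ma.
Periods with start < 717 and end > 289.3 Ma: Ediacaran (635–538.8), Cambrian (538.8–485.4), Ordovician (485.4–443.8), Silurian (443.8–419.2), Devonian (419.2–358.9), Carboniferous (358.9–298.9).
That is 6 complete periods.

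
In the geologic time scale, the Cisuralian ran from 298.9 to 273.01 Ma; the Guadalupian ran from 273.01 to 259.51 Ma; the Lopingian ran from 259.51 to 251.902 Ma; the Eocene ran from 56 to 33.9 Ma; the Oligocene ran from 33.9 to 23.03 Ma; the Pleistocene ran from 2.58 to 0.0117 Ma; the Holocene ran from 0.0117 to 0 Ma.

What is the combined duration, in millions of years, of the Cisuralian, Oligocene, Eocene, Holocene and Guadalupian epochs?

72.3717 million years

Each duration: Cisuralian = 25.89; Oligocene = 10.87; Eocene = 22.1; Holocene = 0.0117; Guadalupian = 13.5.
Sum: 25.89 + 10.87 + 22.1 + 0.0117 + 13.5 = 72.3717 Myr.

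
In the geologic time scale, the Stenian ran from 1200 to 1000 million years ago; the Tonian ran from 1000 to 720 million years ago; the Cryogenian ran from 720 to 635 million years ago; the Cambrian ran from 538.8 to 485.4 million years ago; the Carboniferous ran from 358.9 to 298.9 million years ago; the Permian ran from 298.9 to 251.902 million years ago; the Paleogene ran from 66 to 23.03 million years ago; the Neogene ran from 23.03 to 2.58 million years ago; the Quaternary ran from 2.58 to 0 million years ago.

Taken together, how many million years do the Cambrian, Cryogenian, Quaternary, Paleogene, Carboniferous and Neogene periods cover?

Duration is start − end for each: (538.8 − 485.4) + (720 − 635) + (2.58 − 0) + (66 − 23.03) + (358.9 − 298.9) + (23.03 − 2.58).
That is 53.4 + 85 + 2.58 + 42.97 + 60 + 20.45, which totals 264.4 million years.

264.4 million years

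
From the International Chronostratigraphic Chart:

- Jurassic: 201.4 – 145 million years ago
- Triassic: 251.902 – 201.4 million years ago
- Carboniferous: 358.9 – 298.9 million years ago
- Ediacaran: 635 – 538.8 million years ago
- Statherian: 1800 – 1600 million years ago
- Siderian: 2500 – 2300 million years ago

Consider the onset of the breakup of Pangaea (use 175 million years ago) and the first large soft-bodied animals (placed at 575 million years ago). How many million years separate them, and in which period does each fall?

Elapsed time: 575 − 175 = 400 Myr.
175 Ma lies within 201.4–145 Ma: Jurassic.
575 Ma lies within 635–538.8 Ma: Ediacaran.

400 million years apart; the first in the Jurassic, the second in the Ediacaran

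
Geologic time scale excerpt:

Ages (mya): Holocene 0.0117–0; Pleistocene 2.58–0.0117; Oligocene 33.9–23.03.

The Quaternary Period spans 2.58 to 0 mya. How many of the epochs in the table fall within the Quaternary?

2

Epochs inside 2.58–0 Ma: Pleistocene, Holocene — 2 in total.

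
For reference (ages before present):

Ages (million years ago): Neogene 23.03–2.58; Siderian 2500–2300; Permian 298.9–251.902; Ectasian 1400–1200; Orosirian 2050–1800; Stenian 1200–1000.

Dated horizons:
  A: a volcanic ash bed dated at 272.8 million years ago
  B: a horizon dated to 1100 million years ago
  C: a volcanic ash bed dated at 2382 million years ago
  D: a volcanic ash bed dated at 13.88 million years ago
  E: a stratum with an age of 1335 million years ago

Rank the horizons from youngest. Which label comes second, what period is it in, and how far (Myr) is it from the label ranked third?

A, in the Permian; 827.2 million years to B

Sorted youngest-first by Ma: D (13.88), A (272.8), B (1100), E (1335), C (2382).
The second youngest is A at 272.8 Ma, which lies in 298.9–251.902 Ma: the Permian.
The third youngest is B at 1100 Ma; separation = |272.8 − 1100| = 827.2 Myr.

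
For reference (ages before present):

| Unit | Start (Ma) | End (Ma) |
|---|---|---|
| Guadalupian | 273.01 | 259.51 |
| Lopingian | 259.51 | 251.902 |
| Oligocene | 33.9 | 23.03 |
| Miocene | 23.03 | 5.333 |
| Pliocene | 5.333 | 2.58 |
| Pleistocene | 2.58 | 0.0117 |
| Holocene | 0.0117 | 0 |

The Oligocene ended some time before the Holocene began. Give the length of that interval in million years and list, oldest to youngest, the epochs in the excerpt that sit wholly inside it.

23.0183 million years; Miocene, Pliocene, Pleistocene

End of Oligocene = 23.03 Ma; start of Holocene = 0.0117 Ma.
Gap = 23.03 − 0.0117 = 23.0183 Myr.
Epochs wholly inside 23.03–0.0117 Ma: Miocene (23.03–5.333), Pliocene (5.333–2.58), Pleistocene (2.58–0.0117).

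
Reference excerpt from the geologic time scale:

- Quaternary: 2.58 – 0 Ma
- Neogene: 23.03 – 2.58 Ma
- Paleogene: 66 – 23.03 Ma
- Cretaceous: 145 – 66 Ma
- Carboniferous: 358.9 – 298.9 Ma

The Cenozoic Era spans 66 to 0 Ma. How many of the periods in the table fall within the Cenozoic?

Periods inside 66–0 Ma: Paleogene, Neogene, Quaternary — 3 in total.

3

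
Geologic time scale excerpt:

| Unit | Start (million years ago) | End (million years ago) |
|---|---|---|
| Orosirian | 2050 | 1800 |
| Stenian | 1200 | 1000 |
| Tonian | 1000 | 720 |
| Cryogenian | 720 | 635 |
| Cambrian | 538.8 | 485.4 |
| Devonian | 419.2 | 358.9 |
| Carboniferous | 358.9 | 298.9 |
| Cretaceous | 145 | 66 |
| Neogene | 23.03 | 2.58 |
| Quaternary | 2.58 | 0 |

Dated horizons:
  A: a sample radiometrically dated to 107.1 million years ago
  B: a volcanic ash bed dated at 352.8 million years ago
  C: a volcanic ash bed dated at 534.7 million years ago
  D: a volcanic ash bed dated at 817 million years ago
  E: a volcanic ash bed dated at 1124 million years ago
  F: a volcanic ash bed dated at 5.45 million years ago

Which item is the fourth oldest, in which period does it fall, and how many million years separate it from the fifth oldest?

Larger Ma means older, so oldest first: E 1124 > D 817 > C 534.7 > B 352.8 > A 107.1 > F 5.45.
Counting 4 along gives B (352.8 Ma); the excerpt puts that inside the Carboniferous, 358.9–298.9 Ma.
Next in line is A (107.1 Ma), and 352.8 − 107.1 = 245.7 Myr.

B, in the Carboniferous; 245.7 million years to A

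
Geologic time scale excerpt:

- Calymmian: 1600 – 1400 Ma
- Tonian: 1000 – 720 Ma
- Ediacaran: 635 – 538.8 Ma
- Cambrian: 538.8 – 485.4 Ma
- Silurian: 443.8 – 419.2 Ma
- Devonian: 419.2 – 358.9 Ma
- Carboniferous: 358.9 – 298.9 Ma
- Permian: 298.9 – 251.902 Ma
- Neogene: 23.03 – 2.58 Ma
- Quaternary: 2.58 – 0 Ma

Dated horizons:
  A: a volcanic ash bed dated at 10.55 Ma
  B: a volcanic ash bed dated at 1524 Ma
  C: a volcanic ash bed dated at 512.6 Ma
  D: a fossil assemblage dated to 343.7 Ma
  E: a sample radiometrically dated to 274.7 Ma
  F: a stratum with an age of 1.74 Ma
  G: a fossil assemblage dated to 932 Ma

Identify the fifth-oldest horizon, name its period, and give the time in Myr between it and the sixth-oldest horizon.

Sorted oldest-first by Ma: B (1524), G (932), C (512.6), D (343.7), E (274.7), A (10.55), F (1.74).
The fifth oldest is E at 274.7 Ma, which lies in 298.9–251.902 Ma: the Permian.
The sixth oldest is A at 10.55 Ma; separation = |274.7 − 10.55| = 264.15 Myr.

E, in the Permian; 264.15 million years to A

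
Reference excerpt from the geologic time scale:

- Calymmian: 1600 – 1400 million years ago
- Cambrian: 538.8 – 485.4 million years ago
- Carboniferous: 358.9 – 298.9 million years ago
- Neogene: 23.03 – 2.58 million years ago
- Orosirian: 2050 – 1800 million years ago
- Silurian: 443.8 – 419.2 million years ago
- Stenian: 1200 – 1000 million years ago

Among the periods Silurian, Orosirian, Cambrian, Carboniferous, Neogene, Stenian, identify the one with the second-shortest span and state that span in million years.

Silurian, 24.6 million years

Durations: Silurian 24.6; Orosirian 250; Cambrian 53.4; Carboniferous 60; Neogene 20.45; Stenian 200 Myr.
Sorted shortest-first: Neogene (20.45), Silurian (24.6), Cambrian (53.4), Carboniferous (60), Stenian (200), Orosirian (250).
The second shortest is Silurian at 24.6 Myr.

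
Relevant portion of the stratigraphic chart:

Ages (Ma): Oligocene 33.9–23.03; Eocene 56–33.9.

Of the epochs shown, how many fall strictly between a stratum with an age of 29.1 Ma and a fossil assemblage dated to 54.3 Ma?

0

Checking each listed span, none has both start < 54.3 Ma and end > 29.1 Ma — every epoch straddles one of the two dates or lies outside them — so the count is 0.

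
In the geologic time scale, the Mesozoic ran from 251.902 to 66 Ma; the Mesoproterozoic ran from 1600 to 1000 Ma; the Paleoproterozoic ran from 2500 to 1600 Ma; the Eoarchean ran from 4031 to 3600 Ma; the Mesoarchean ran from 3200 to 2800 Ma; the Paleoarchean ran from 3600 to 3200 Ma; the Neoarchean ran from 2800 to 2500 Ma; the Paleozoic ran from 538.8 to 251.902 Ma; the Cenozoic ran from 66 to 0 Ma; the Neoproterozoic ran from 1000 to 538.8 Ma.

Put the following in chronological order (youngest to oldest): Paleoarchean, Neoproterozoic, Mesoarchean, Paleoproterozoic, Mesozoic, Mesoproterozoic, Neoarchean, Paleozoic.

Sorting by start age (ascending Ma, since larger Ma = older): Mesozoic start 251.902, Paleozoic start 538.8, Neoproterozoic start 1000, Mesoproterozoic start 1600, Paleoproterozoic start 2500, Neoarchean start 2800, Mesoarchean start 3200, Paleoarchean start 3600.

Mesozoic, Paleozoic, Neoproterozoic, Mesoproterozoic, Paleoproterozoic, Neoarchean, Mesoarchean, Paleoarchean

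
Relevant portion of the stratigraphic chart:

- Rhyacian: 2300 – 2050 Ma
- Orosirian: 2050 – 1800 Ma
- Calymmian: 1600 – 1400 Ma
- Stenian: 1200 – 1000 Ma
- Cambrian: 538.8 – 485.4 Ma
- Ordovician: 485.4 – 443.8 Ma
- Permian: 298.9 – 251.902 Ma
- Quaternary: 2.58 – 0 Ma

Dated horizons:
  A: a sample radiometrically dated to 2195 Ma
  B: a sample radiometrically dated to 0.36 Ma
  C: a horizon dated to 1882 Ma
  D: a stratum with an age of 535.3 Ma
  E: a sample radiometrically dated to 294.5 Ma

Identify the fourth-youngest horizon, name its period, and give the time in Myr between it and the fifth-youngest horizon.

Sorted youngest-first by Ma: B (0.36), E (294.5), D (535.3), C (1882), A (2195).
The fourth youngest is C at 1882 Ma, which lies in 2050–1800 Ma: the Orosirian.
The fifth youngest is A at 2195 Ma; separation = |1882 − 2195| = 313 Myr.

C, in the Orosirian; 313 million years to A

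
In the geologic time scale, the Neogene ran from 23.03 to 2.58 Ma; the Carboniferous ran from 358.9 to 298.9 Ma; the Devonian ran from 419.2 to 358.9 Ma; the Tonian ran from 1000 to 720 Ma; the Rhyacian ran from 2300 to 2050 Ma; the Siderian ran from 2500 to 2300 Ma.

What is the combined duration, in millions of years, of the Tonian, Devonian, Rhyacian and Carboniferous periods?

Each duration: Tonian = 280; Devonian = 60.3; Rhyacian = 250; Carboniferous = 60.
Sum: 280 + 60.3 + 250 + 60 = 650.3 Myr.

650.3 million years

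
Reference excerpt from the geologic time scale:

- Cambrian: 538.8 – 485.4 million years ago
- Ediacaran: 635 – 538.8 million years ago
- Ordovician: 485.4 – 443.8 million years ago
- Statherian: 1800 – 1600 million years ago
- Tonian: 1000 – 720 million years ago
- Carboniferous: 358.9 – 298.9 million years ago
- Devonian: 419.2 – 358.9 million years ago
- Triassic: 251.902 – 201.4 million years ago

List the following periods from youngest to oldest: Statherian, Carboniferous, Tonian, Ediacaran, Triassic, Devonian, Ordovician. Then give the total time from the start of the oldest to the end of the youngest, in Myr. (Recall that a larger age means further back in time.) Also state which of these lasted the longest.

Triassic, Carboniferous, Devonian, Ordovician, Ediacaran, Tonian, Statherian; total span 1598.6 Myr; longest is Tonian

Start ages (Ma): Statherian 1800, Tonian 1000, Ediacaran 635, Ordovician 485.4, Devonian 419.2, Carboniferous 358.9, Triassic 251.902.
Ordered youngest to oldest: Triassic, Carboniferous, Devonian, Ordovician, Ediacaran, Tonian, Statherian.
Span = 1800 − 201.4 = 1598.6 Myr.
Durations: Triassic 50.502, Tonian 280, Devonian 60.3, Statherian 200, Carboniferous 60, Ediacaran 96.2, Ordovician 41.6 → longest is Tonian (280 Myr).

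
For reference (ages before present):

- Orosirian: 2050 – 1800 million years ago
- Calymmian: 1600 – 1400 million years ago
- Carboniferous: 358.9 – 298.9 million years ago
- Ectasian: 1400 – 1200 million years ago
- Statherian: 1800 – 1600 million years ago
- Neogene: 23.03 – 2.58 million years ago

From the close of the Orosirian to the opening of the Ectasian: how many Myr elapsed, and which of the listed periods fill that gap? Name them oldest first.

End of Orosirian = 1800 Ma; start of Ectasian = 1400 Ma.
Gap = 1800 − 1400 = 400 Myr.
Periods wholly inside 1800–1400 Ma: Statherian (1800–1600), Calymmian (1600–1400).

400 million years; Statherian, Calymmian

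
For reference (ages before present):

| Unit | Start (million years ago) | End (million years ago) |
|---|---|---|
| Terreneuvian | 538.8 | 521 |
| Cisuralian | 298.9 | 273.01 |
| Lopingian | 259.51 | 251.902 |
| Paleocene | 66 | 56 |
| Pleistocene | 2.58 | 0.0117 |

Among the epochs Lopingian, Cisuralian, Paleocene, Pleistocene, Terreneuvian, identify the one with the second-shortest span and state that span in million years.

Start − end for each: Lopingian 259.51 − 251.902 = 7.608; Cisuralian 298.9 − 273.01 = 25.89; Paleocene 66 − 56 = 10; Pleistocene 2.58 − 0.0117 = 2.5683; Terreneuvian 538.8 − 521 = 17.8.
Ranking these from shortest: Pleistocene < Lopingian < Paleocene < Terreneuvian < Cisuralian.
Position 2 in that ranking is Lopingian, which lasted 7.608 Myr.

Lopingian, 7.608 million years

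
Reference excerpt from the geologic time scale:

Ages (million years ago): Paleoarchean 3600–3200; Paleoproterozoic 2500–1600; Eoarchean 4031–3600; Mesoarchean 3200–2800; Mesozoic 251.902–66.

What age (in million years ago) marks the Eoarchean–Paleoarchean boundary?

3600 million years ago

The Eoarchean ends and the Paleoarchean begins at 3600 million years ago.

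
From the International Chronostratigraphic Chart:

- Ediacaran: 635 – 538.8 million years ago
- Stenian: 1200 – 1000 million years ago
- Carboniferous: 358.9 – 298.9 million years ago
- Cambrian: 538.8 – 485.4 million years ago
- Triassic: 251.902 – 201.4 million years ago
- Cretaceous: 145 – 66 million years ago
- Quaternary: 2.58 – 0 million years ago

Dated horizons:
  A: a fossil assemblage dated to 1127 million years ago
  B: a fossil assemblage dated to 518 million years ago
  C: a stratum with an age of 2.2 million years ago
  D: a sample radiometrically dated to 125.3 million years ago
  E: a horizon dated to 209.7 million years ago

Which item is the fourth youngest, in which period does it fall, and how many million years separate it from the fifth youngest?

B, in the Cambrian; 609 million years to A

Sorted youngest-first by Ma: C (2.2), D (125.3), E (209.7), B (518), A (1127).
The fourth youngest is B at 518 Ma, which lies in 538.8–485.4 Ma: the Cambrian.
The fifth youngest is A at 1127 Ma; separation = |518 − 1127| = 609 Myr.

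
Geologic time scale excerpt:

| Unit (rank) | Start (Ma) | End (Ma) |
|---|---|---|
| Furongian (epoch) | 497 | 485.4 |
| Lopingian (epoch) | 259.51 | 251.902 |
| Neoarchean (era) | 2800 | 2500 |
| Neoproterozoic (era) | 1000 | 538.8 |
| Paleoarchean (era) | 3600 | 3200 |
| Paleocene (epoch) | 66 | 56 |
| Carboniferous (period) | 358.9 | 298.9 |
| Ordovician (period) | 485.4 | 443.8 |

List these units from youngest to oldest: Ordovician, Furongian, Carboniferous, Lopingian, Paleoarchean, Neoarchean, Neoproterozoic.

Lopingian → Carboniferous → Ordovician → Furongian → Neoproterozoic → Neoarchean → Paleoarchean

The oldest of these is Paleoarchean (starts 3600 Ma) and the youngest is Lopingian (ends 251.902 Ma).
In between, by decreasing start age: Neoarchean (2800), Neoproterozoic (1000), Furongian (497), Ordovician (485.4), Carboniferous (358.9).
Listing youngest first means reversing that sequence.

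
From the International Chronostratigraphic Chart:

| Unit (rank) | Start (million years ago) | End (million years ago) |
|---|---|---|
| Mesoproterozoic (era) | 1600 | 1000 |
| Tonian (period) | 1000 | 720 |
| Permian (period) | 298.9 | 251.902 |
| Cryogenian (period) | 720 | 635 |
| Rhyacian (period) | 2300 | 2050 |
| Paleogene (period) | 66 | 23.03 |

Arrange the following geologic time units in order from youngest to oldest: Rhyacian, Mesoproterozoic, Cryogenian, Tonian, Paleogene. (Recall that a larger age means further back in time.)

Paleogene, Cryogenian, Tonian, Mesoproterozoic, Rhyacian

The oldest of these is Rhyacian (starts 2300 Ma) and the youngest is Paleogene (ends 23.03 Ma).
In between, by decreasing start age: Mesoproterozoic (1600), Tonian (1000), Cryogenian (720).
Listing youngest first means reversing that sequence.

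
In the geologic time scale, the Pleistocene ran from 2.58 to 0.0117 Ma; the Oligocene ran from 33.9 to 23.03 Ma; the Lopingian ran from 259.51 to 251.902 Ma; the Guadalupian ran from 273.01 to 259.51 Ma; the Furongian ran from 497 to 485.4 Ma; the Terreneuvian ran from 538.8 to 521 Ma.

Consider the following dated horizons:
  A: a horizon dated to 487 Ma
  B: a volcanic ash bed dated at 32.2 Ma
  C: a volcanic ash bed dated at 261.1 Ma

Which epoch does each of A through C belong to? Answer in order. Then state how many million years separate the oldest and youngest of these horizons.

A — Furongian; B — Oligocene; C — Guadalupian; span 454.8 million years

Match each age against the start–end ranges in the excerpt: A = 487 Ma → Furongian (497–485.4); B = 32.2 Ma → Oligocene (33.9–23.03); C = 261.1 Ma → Guadalupian (273.01–259.51).
The largest age is 487 Ma and the smallest is 32.2 Ma; their difference is 454.8 Myr.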